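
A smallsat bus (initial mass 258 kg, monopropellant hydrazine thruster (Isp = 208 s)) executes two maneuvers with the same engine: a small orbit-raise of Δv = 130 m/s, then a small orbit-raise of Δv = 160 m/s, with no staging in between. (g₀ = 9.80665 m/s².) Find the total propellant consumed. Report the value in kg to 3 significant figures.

total propellant consumed ≈ 34.2 kg

v_e = Isp · g₀ = 208 × 9.80665 = 2039.8 m/s.
After the first burn: m = 258 × exp(−130/2039.8) = 258 × 0.93826 = 242.071 kg.
After the second burn: m = 242.071 × exp(−160/2039.8) = 242.071 × 0.92456 = 223.809 kg.
Total propellant = m₀ − m_final = 258 − 223.809 = 34.191 kg.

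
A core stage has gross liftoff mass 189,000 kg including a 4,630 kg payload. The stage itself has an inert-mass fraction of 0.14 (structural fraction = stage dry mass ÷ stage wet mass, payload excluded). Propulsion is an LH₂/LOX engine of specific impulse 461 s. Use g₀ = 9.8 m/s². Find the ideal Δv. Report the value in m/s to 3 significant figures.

Stage wet mass = m₀ − payload = 189,000 − 4,630 = 184,370 kg.
Stage dry mass = ε × stage wet mass = 0.14 × 184,370 = 25,811.8 kg.
Burnout mass m_f = stage dry + payload = 25,811.8 + 4,630 = 30,441.8 kg.
v_e = Isp · g₀ = 461 × 9.8 = 4517.8 m/s.
Δv = v_e · ln(189,000/30,441.8) = 4517.8 × ln(6.209) = 4517.8 × 1.8259 ≈ 8249 m/s.

Δv ≈ 8250 m/s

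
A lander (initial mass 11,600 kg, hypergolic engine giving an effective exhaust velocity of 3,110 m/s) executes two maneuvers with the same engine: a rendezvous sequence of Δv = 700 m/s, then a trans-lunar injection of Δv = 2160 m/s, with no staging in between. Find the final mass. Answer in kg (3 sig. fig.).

final mass ≈ 4620 kg

After the first burn: m = 11600 × exp(−700/3110.0) = 11600 × 0.79845 = 9,262.02 kg.
After the second burn: m = 9,262.02 × exp(−2160/3110.0) = 9,262.02 × 0.49931 = 4,624.62 kg.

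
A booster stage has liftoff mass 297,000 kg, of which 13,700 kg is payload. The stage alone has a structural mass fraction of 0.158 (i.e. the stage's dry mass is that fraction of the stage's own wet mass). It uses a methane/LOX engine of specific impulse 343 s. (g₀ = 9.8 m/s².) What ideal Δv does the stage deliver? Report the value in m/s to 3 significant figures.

Stage wet mass = m₀ − payload = 297,000 − 13,700 = 283,300 kg.
Stage dry mass = ε × stage wet mass = 0.158 × 283,300 = 44,761.4 kg.
Burnout mass m_f = stage dry + payload = 44,761.4 + 13,700 = 58,461.4 kg.
v_e = Isp · g₀ = 343 × 9.8 = 3361.4 m/s.
Using Δv = v_e ln(m₀/m_f): Δv = v_e · ln(297,000/58,461.4) = 3361.4 × ln(5.08) = 3361.4 × 1.6254 ≈ 5464 m/s.

Δv ≈ 5460 m/s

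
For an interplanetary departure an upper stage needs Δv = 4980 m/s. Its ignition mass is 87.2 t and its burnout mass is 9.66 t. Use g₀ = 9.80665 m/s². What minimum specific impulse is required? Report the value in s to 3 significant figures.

Isp ≈ 231 s

ln(m₀/m_f) = ln(87200/9660) = ln(9.027) = 2.2002.
v_e = Δv / ln(m₀/m_f) = 4980 / 2.2002 = 2263.4 m/s.
Isp = v_e / g₀ = 2263.4 / 9.80665 = 230.8 s.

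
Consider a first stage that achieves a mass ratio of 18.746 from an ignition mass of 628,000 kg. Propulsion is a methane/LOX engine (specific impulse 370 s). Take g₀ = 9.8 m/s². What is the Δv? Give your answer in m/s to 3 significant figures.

Δv ≈ 10600 m/s

v_e = Isp · g₀ = 370 × 9.8 = 3626.0 m/s.
Δv = v_e · ln(18.746) = 3626.0 × 2.9310 ≈ 10627.7 m/s.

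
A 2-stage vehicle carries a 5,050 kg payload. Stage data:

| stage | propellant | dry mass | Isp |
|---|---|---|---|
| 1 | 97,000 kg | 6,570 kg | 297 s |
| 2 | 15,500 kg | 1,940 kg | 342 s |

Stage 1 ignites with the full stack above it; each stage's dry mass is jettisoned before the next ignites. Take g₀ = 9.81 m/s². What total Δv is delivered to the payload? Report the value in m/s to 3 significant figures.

Δv ≈ 8200 m/s

Ignition mass of stage 1 = 97,000+6,570 + 15,500+1,940 + 5,050 = 126,060 kg.
Stage 1: m₀ = 126,060 kg, m_f = 126,060 − 97,000 = 29,060 kg; Δv = 297×9.81×ln(4.338) = 2913.6×1.4674 ≈ 4275 m/s.
Stage 2: m₀ = 22,490 kg, m_f = 22,490 − 15,500 = 6,990 kg; Δv = 342×9.81×ln(3.217) = 3355.0×1.1686 ≈ 3921 m/s.
Total Δv = 4275 + 3921 = 8196 m/s.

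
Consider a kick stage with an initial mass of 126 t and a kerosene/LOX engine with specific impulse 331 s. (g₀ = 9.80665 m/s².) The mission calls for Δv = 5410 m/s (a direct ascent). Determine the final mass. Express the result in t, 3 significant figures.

v_e = Isp · g₀ = 331 × 9.80665 = 3246.0 m/s.
m₀/m_f = exp(Δv / v_e) = exp(5410 / 3246.0) = exp(1.6667) = 5.2945.
m_f = m₀ / 5.2945 = 126 / 5.2945 = 23.7983 t.

final mass ≈ 23.8 t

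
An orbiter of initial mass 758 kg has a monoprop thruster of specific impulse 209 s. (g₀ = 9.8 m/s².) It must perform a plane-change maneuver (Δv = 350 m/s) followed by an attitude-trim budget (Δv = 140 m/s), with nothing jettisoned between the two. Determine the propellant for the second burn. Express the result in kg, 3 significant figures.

propellant for the second burn ≈ 42.2 kg

v_e = Isp · g₀ = 209 × 9.8 = 2048.2 m/s.
After the first burn: m = 758 × exp(−350/2048.2) = 758 × 0.84292 = 638.933 kg.
After the second burn: m = 638.933 × exp(−140/2048.2) = 638.933 × 0.93393 = 596.719 kg.
Second-burn propellant = 638.933 − 596.719 = 42.214 kg.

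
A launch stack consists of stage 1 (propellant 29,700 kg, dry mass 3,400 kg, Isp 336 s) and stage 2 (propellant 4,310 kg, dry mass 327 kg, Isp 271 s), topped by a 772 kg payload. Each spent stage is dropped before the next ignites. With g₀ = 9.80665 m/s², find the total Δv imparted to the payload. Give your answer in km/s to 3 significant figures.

Δv ≈ 9.10 km/s

Ignition mass of stage 1 = 29,700+3,400 + 4,310+327 + 772 = 38,509 kg.
Stage 1: m₀ = 38,509 kg, m_f = 38,509 − 29,700 = 8,809 kg; Δv = 336×9.80665×ln(4.372) = 3295.0×1.4751 ≈ 4861 m/s.
Stage 2: m₀ = 5,409 kg, m_f = 5,409 − 4,310 = 1,099 kg; Δv = 271×9.80665×ln(4.922) = 2657.6×1.5937 ≈ 4235 m/s.
Total Δv = 4861 + 4235 = 9096 m/s.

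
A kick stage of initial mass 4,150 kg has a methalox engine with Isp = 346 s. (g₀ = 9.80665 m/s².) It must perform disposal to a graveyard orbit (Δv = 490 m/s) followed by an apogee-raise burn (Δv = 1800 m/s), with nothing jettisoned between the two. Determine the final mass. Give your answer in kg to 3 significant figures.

v_e = Isp · g₀ = 346 × 9.80665 = 3393.1 m/s.
After the first burn: m = 4150 × exp(−490/3393.1) = 4150 × 0.86553 = 3,591.95 kg.
After the second burn: m = 3,591.95 × exp(−1800/3393.1) = 3,591.95 × 0.58832 = 2,113.22 kg.

final mass ≈ 2110 kg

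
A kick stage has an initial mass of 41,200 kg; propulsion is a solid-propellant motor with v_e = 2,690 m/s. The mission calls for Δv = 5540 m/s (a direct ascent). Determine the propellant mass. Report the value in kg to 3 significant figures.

From the ideal rocket equation, m₀/m_f = exp(Δv / v_e) = exp(5540 / 2690.0) = exp(2.0595) = 7.8419.
m_f = 41,200 / 7.8419 = 5,253.83 kg, so propellant = m₀ − m_f = 41,200 − 5,253.83 = 35,946.17 kg.

propellant mass ≈ 35900 kg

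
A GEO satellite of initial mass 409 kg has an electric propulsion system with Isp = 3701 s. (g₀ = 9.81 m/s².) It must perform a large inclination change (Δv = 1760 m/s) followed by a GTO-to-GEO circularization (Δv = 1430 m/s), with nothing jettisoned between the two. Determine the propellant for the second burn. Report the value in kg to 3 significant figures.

v_e = Isp · g₀ = 3701 × 9.81 = 36306.8 m/s.
After the first burn: m = 409 × exp(−1760/36306.8) = 409 × 0.95268 = 389.646 kg.
After the second burn: m = 389.646 × exp(−1430/36306.8) = 389.646 × 0.96138 = 374.598 kg.
Second-burn propellant = 389.646 − 374.598 = 15.048 kg.

propellant for the second burn ≈ 15.0 kg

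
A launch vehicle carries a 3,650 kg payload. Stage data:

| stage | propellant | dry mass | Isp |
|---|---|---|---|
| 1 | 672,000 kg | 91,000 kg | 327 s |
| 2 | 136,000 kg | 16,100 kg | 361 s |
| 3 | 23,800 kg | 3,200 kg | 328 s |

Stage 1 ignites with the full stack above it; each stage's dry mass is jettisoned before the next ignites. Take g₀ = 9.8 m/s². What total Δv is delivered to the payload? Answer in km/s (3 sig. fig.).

Ignition mass of stage 1 = 672,000+91,000 + 136,000+16,100 + 23,800+3,200 + 3,650 = 945,750 kg.
Stage 1: m₀ = 945,750 kg, m_f = 945,750 − 672,000 = 273,750 kg; Δv = 327×9.8×ln(3.455) = 3204.6×1.2398 ≈ 3973 m/s.
Stage 2: m₀ = 182,750 kg, m_f = 182,750 − 136,000 = 46,750 kg; Δv = 361×9.8×ln(3.909) = 3537.8×1.3633 ≈ 4823 m/s.
Stage 3: m₀ = 30,650 kg, m_f = 30,650 − 23,800 = 6,850 kg; Δv = 328×9.8×ln(4.474) = 3214.4×1.4984 ≈ 4816 m/s.
Total Δv = 3973 + 4823 + 4816 = 13612 m/s.

Δv ≈ 13.6 km/s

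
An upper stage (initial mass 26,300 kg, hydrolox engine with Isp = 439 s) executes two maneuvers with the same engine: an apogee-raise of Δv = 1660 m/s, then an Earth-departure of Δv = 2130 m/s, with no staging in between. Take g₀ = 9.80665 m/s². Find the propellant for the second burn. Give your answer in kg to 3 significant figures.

propellant for the second burn ≈ 6980 kg

v_e = Isp · g₀ = 439 × 9.80665 = 4305.1 m/s.
After the first burn: m = 26300 × exp(−1660/4305.1) = 26300 × 0.68005 = 17,885.3 kg.
After the second burn: m = 17,885.3 × exp(−2130/4305.1) = 17,885.3 × 0.60972 = 10,905 kg.
Second-burn propellant = 17,885.3 − 10,905 = 6,980.3 kg.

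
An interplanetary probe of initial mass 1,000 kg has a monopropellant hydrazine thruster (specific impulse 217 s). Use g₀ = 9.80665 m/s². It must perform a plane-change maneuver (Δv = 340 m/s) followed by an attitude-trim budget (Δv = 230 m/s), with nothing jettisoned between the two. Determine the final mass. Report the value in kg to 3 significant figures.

v_e = Isp · g₀ = 217 × 9.80665 = 2128.0 m/s.
After the first burn: m = 1000 × exp(−340/2128.0) = 1000 × 0.85234 = 852.34 kg.
After the second burn: m = 852.34 × exp(−230/2128.0) = 852.34 × 0.89756 = 765.026 kg.

final mass ≈ 765 kg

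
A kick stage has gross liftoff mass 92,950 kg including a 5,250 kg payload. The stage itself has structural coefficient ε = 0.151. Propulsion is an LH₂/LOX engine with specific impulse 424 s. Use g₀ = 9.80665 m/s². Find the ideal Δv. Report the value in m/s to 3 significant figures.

Stage wet mass = m₀ − payload = 92,950 − 5,250 = 87,700 kg.
Stage dry mass = ε × stage wet mass = 0.151 × 87,700 = 13,242.7 kg.
Burnout mass m_f = stage dry + payload = 13,242.7 + 5,250 = 18,492.7 kg.
v_e = Isp · g₀ = 424 × 9.80665 = 4158.0 m/s.
Using Δv = v_e ln(m₀/m_f): Δv = v_e · ln(92,950/18,492.7) = 4158.0 × ln(5.026) = 4158.0 × 1.6147 ≈ 6714 m/s.

Δv ≈ 6710 m/s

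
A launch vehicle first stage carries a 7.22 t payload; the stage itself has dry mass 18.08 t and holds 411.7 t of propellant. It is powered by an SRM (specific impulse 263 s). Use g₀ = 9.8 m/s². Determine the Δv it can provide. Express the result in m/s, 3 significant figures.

Δv ≈ 7340 m/s

v_e = Isp · g₀ = 263 × 9.8 = 2577.4 m/s.
m₀ = payload + dry + propellant = 7.22 + 18.08 + 411.7 = 437 t.
m_f = payload + dry = 7.22 + 18.08 = 25.3 t.
Δv = v_e · ln(m₀/m_f) = 2577.4 × ln(17.27) = 2577.4 × 2.8491 ≈ 7343.3 m/s.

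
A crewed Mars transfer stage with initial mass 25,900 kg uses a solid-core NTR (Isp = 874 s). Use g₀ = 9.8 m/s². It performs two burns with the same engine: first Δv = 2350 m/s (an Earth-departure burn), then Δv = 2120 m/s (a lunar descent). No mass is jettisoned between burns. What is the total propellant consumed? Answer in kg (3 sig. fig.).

total propellant consumed ≈ 10500 kg

v_e = Isp · g₀ = 874 × 9.8 = 8565.2 m/s.
After the first burn: m = 25900 × exp(−2350/8565.2) = 25900 × 0.76005 = 19,685.3 kg.
After the second burn: m = 19,685.3 × exp(−2120/8565.2) = 19,685.3 × 0.78074 = 15,369.1 kg.
Total propellant = m₀ − m_final = 25900 − 15,369.1 = 10,530.9 kg.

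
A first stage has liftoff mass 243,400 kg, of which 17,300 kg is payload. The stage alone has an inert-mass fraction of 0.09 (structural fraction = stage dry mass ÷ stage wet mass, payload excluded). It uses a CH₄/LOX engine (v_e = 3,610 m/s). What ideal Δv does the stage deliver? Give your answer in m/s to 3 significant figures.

Δv ≈ 6740 m/s

Stage wet mass = m₀ − payload = 243,400 − 17,300 = 226,100 kg.
Stage dry mass = ε × stage wet mass = 0.09 × 226,100 = 20,349 kg.
Burnout mass m_f = stage dry + payload = 20,349 + 17,300 = 37,649 kg.
Δv = v_e · ln(243,400/37,649) = 3610.0 × ln(6.465) = 3610.0 × 1.8664 ≈ 6738 m/s.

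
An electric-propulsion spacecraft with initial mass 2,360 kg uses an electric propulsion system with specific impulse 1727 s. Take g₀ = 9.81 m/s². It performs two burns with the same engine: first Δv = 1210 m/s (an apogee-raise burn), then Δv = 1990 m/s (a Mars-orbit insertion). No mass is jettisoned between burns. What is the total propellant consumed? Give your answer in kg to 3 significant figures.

v_e = Isp · g₀ = 1727 × 9.81 = 16941.9 m/s.
After the first burn: m = 2360 × exp(−1210/16941.9) = 2360 × 0.93107 = 2,197.33 kg.
After the second burn: m = 2,197.33 × exp(−1990/16941.9) = 2,197.33 × 0.88918 = 1,953.82 kg.
Total propellant = m₀ − m_final = 2360 − 1,953.82 = 406.18 kg.

total propellant consumed ≈ 406 kg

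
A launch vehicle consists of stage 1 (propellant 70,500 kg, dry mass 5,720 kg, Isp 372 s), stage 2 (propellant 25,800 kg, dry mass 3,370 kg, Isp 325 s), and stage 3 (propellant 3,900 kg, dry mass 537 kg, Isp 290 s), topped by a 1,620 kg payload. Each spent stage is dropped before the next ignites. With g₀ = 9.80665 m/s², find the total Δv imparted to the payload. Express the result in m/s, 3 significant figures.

Δv ≈ 10800 m/s

Ignition mass of stage 1 = 70,500+5,720 + 25,800+3,370 + 3,900+537 + 1,620 = 111,447 kg.
Stage 1: m₀ = 111,447 kg, m_f = 111,447 − 70,500 = 40,947 kg; Δv = 372×9.80665×ln(2.722) = 3648.1×1.0013 ≈ 3653 m/s.
Stage 2: m₀ = 35,227 kg, m_f = 35,227 − 25,800 = 9,427 kg; Δv = 325×9.80665×ln(3.737) = 3187.2×1.3182 ≈ 4201 m/s.
Stage 3: m₀ = 6,057 kg, m_f = 6,057 − 3,900 = 2,157 kg; Δv = 290×9.80665×ln(2.808) = 2843.9×1.0325 ≈ 2936 m/s.
Total Δv = 3653 + 4201 + 2936 = 10790 m/s.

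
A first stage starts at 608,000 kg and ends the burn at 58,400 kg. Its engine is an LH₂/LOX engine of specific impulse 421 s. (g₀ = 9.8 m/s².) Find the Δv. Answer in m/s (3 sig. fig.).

Δv ≈ 9670 m/s

v_e = Isp · g₀ = 421 × 9.8 = 4125.8 m/s.
Rocket equation: Δv = v_e · ln(m₀/m_f) = 4125.8 × ln(10.41) = 4125.8 × 2.3429 ≈ 9666.2 m/s.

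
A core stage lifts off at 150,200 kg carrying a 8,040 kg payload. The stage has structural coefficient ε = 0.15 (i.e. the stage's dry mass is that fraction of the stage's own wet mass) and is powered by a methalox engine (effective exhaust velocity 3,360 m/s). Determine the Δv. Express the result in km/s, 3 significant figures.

Stage wet mass = m₀ − payload = 150,200 − 8,040 = 142,160 kg.
Stage dry mass = ε × stage wet mass = 0.15 × 142,160 = 21,324 kg.
Burnout mass m_f = stage dry + payload = 21,324 + 8,040 = 29,364 kg.
Δv = v_e · ln(150,200/29,364) = 3360.0 × ln(5.115) = 3360.0 × 1.6322 ≈ 5484 m/s.

Δv ≈ 5.48 km/s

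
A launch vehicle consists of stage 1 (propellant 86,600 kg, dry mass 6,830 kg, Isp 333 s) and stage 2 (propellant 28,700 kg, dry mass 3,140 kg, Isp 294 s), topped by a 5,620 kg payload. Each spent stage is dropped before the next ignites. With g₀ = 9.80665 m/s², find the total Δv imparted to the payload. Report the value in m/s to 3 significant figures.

Ignition mass of stage 1 = 86,600+6,830 + 28,700+3,140 + 5,620 = 130,890 kg.
Stage 1: m₀ = 130,890 kg, m_f = 130,890 − 86,600 = 44,290 kg; Δv = 333×9.80665×ln(2.955) = 3265.6×1.0836 ≈ 3539 m/s.
Stage 2: m₀ = 37,460 kg, m_f = 37,460 − 28,700 = 8,760 kg; Δv = 294×9.80665×ln(4.276) = 2883.2×1.4531 ≈ 4189 m/s.
Total Δv = 3539 + 4189 = 7728 m/s.

Δv ≈ 7730 m/s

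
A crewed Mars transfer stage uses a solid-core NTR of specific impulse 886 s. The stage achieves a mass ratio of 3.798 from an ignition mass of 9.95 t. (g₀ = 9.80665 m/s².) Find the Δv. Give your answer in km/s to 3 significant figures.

Δv ≈ 11.6 km/s

v_e = Isp · g₀ = 886 × 9.80665 = 8688.7 m/s.
Δv = v_e · ln(3.798) = 8688.7 × 1.3345 ≈ 11594.8 m/s.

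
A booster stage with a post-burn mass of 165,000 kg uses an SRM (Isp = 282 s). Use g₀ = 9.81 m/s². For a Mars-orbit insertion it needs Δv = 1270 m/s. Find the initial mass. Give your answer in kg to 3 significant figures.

v_e = Isp · g₀ = 282 × 9.81 = 2766.4 m/s.
m₀/m_f = exp(Δv / v_e) = exp(1270 / 2766.4) = exp(0.4591) = 1.5826.
m₀ = m_f × 1.5826 = 165,000 × 1.5826 = 261,129 kg.

initial mass ≈ 261000 kg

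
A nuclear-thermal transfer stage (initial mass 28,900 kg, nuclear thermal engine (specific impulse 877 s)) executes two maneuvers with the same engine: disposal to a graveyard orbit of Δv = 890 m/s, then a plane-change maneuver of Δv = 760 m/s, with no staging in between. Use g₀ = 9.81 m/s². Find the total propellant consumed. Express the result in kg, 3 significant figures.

v_e = Isp · g₀ = 877 × 9.81 = 8603.4 m/s.
After the first burn: m = 28900 × exp(−890/8603.4) = 28900 × 0.90172 = 26,059.7 kg.
After the second burn: m = 26,059.7 × exp(−760/8603.4) = 26,059.7 × 0.91545 = 23,856.4 kg.
Total propellant = m₀ − m_final = 28900 − 23,856.4 = 5,043.6 kg.

total propellant consumed ≈ 5040 kg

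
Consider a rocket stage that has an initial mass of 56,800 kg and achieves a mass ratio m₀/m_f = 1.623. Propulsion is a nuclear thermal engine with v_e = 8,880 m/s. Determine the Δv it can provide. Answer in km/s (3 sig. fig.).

Δv ≈ 4.30 km/s

Δv = v_e · ln(1.623) = 8880.0 × 0.4843 ≈ 4300.4 m/s.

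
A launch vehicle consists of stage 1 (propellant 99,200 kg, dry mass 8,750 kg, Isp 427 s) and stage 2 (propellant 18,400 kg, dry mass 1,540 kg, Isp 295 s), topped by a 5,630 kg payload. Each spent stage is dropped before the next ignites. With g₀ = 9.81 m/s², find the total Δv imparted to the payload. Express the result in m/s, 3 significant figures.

Ignition mass of stage 1 = 99,200+8,750 + 18,400+1,540 + 5,630 = 133,520 kg.
Stage 1: m₀ = 133,520 kg, m_f = 133,520 − 99,200 = 34,320 kg; Δv = 427×9.81×ln(3.89) = 4188.9×1.3585 ≈ 5691 m/s.
Stage 2: m₀ = 25,570 kg, m_f = 25,570 − 18,400 = 7,170 kg; Δv = 295×9.81×ln(3.566) = 2894.0×1.2715 ≈ 3680 m/s.
Total Δv = 5691 + 3680 = 9371 m/s.

Δv ≈ 9370 m/s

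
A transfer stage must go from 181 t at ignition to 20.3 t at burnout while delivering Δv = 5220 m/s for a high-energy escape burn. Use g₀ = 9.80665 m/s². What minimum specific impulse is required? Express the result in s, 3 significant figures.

Isp ≈ 243 s

ln(m₀/m_f) = ln(181000/20300) = ln(8.916) = 2.1879.
From the ideal rocket equation, v_e = Δv / ln(m₀/m_f) = 5220 / 2.1879 = 2385.9 m/s.
Isp = v_e / g₀ = 2385.9 / 9.80665 = 243.3 s.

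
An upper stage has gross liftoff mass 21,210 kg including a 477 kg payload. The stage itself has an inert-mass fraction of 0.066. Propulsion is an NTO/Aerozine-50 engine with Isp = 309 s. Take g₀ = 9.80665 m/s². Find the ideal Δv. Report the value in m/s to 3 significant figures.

Stage wet mass = m₀ − payload = 21,210 − 477 = 20,733 kg.
Stage dry mass = ε × stage wet mass = 0.066 × 20,733 = 1,368.38 kg.
Burnout mass m_f = stage dry + payload = 1,368.38 + 477 = 1,845.38 kg.
v_e = Isp · g₀ = 309 × 9.80665 = 3030.3 m/s.
Δv = v_e · ln(21,210/1,845.38) = 3030.3 × ln(11.49) = 3030.3 × 2.4418 ≈ 7399 m/s.

Δv ≈ 7400 m/s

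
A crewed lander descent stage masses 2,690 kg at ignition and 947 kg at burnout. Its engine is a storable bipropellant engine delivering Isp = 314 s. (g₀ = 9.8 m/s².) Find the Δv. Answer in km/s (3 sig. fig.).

Δv ≈ 3.21 km/s

v_e = Isp · g₀ = 314 × 9.8 = 3077.2 m/s.
Rocket equation: Δv = v_e · ln(m₀/m_f) = 3077.2 × ln(2.841) = 3077.2 × 1.0440 ≈ 3212.6 m/s.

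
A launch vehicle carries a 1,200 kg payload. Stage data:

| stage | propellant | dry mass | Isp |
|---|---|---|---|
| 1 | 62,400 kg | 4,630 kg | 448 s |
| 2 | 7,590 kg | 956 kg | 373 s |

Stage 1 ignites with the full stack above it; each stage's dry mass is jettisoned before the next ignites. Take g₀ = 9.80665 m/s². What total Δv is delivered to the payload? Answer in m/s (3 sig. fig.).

Δv ≈ 12900 m/s

Ignition mass of stage 1 = 62,400+4,630 + 7,590+956 + 1,200 = 76,776 kg.
Stage 1: m₀ = 76,776 kg, m_f = 76,776 − 62,400 = 14,376 kg; Δv = 448×9.80665×ln(5.341) = 4393.4×1.6753 ≈ 7360 m/s.
Stage 2: m₀ = 9,746 kg, m_f = 9,746 − 7,590 = 2,156 kg; Δv = 373×9.80665×ln(4.52) = 3657.9×1.5086 ≈ 5518 m/s.
Total Δv = 7360 + 5518 = 12878 m/s.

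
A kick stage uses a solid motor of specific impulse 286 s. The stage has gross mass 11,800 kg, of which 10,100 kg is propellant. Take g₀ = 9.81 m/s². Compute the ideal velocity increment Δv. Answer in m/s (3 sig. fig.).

Δv ≈ 5440 m/s

v_e = Isp · g₀ = 286 × 9.81 = 2805.7 m/s.
m_f = m₀ − m_prop = 11,800 − 10,100 = 1,700 kg.
Using Δv = v_e ln(m₀/m_f): Δv = v_e · ln(m₀/m_f) = 2805.7 × ln(6.941) = 2805.7 × 1.9375 ≈ 5435.9 m/s.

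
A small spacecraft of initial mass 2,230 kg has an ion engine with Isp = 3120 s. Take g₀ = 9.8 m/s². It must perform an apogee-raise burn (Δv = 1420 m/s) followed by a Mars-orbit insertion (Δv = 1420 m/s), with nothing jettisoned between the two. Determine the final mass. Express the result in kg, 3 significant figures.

final mass ≈ 2030 kg

v_e = Isp · g₀ = 3120 × 9.8 = 30576.0 m/s.
After the first burn: m = 2230 × exp(−1420/30576.0) = 2230 × 0.95462 = 2,128.8 kg.
After the second burn: m = 2,128.8 × exp(−1420/30576.0) = 2,128.8 × 0.95462 = 2,032.2 kg.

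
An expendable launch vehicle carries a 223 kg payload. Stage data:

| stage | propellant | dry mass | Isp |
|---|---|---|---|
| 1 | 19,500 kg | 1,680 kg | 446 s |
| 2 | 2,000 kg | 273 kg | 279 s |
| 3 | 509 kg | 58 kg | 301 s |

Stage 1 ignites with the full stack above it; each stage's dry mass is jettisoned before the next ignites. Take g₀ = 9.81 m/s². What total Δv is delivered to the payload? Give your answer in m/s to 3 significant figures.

Ignition mass of stage 1 = 19,500+1,680 + 2,000+273 + 509+58 + 223 = 24,243 kg.
Stage 1: m₀ = 24,243 kg, m_f = 24,243 − 19,500 = 4,743 kg; Δv = 446×9.81×ln(5.111) = 4375.3×1.6315 ≈ 7138 m/s.
Stage 2: m₀ = 3,063 kg, m_f = 3,063 − 2,000 = 1,063 kg; Δv = 279×9.81×ln(2.881) = 2737.0×1.0583 ≈ 2897 m/s.
Stage 3: m₀ = 790 kg, m_f = 790 − 509 = 281 kg; Δv = 301×9.81×ln(2.811) = 2952.8×1.0337 ≈ 3052 m/s.
Total Δv = 7138 + 2897 + 3052 = 13087 m/s.

Δv ≈ 13100 m/s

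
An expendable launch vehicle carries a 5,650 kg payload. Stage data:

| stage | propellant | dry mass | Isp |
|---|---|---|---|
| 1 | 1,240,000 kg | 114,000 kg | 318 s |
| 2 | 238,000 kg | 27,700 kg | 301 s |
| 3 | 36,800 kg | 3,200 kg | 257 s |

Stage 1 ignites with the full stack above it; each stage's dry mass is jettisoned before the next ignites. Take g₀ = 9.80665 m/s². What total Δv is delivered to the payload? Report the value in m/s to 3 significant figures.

Ignition mass of stage 1 = 1,240,000+114,000 + 238,000+27,700 + 36,800+3,200 + 5,650 = 1,665,350 kg.
Stage 1: m₀ = 1,665,350 kg, m_f = 1,665,350 − 1,240,000 = 425,350 kg; Δv = 318×9.80665×ln(3.915) = 3118.5×1.3649 ≈ 4256 m/s.
Stage 2: m₀ = 311,350 kg, m_f = 311,350 − 238,000 = 73,350 kg; Δv = 301×9.80665×ln(4.245) = 2951.8×1.4457 ≈ 4267 m/s.
Stage 3: m₀ = 45,650 kg, m_f = 45,650 − 36,800 = 8,850 kg; Δv = 257×9.80665×ln(5.158) = 2520.3×1.6406 ≈ 4135 m/s.
Total Δv = 4256 + 4267 + 4135 = 12658 m/s.

Δv ≈ 12700 m/s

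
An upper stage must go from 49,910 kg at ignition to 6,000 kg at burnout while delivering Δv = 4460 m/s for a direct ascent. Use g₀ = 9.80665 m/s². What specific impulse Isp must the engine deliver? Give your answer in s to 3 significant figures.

ln(m₀/m_f) = ln(49910/6000) = ln(8.318) = 2.1185.
Using Δv = v_e ln(m₀/m_f): v_e = Δv / ln(m₀/m_f) = 4460 / 2.1185 = 2105.3 m/s.
Isp = v_e / g₀ = 2105.3 / 9.80665 = 214.7 s.

Isp ≈ 215 s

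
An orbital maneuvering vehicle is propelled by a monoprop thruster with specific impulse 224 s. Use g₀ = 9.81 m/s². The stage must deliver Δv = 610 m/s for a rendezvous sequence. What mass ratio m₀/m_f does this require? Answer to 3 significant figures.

mass ratio ≈ 1.32

v_e = Isp · g₀ = 224 × 9.81 = 2197.4 m/s.
m₀/m_f = exp(Δv / v_e) = exp(610 / 2197.4) = exp(0.2776) = 1.3200.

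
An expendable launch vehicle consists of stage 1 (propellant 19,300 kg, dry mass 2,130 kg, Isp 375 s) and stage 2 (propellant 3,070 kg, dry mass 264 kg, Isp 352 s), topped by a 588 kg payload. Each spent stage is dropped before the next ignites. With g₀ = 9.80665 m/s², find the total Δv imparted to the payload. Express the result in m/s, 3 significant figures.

Δv ≈ 10500 m/s

Ignition mass of stage 1 = 19,300+2,130 + 3,070+264 + 588 = 25,352 kg.
Stage 1: m₀ = 25,352 kg, m_f = 25,352 − 19,300 = 6,052 kg; Δv = 375×9.80665×ln(4.189) = 3677.5×1.4325 ≈ 5268 m/s.
Stage 2: m₀ = 3,922 kg, m_f = 3,922 − 3,070 = 852 kg; Δv = 352×9.80665×ln(4.603) = 3451.9×1.5268 ≈ 5270 m/s.
Total Δv = 5268 + 5270 = 10538 m/s.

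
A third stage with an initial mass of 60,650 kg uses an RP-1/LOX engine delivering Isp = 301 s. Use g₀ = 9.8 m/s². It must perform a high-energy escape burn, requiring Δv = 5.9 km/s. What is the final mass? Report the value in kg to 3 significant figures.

v_e = Isp · g₀ = 301 × 9.8 = 2949.8 m/s.
By the Tsiolkovsky rocket equation, m₀/m_f = exp(Δv / v_e) = exp(5900 / 2949.8) = exp(2.0001) = 7.3901.
m_f = m₀ / 7.3901 = 60,650 / 7.3901 = 8,206.93 kg.

final mass ≈ 8210 kg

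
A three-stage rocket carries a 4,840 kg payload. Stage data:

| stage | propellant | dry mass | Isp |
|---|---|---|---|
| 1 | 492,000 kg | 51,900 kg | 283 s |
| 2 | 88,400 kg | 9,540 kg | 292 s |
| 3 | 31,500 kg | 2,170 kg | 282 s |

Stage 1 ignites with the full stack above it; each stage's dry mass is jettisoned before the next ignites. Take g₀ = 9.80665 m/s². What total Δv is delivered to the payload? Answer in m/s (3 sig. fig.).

Δv ≈ 11300 m/s

Ignition mass of stage 1 = 492,000+51,900 + 88,400+9,540 + 31,500+2,170 + 4,840 = 680,350 kg.
Stage 1: m₀ = 680,350 kg, m_f = 680,350 − 492,000 = 188,350 kg; Δv = 283×9.80665×ln(3.612) = 2775.3×1.2843 ≈ 3564 m/s.
Stage 2: m₀ = 136,450 kg, m_f = 136,450 − 88,400 = 48,050 kg; Δv = 292×9.80665×ln(2.84) = 2863.5×1.0437 ≈ 2989 m/s.
Stage 3: m₀ = 38,510 kg, m_f = 38,510 − 31,500 = 7,010 kg; Δv = 282×9.80665×ln(5.494) = 2765.5×1.7036 ≈ 4711 m/s.
Total Δv = 3564 + 2989 + 4711 = 11264 m/s.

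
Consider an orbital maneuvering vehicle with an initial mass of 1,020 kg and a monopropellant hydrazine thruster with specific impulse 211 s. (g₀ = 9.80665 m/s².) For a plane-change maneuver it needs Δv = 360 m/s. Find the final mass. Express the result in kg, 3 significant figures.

v_e = Isp · g₀ = 211 × 9.80665 = 2069.2 m/s.
Using Δv = v_e ln(m₀/m_f): m₀/m_f = exp(Δv / v_e) = exp(360 / 2069.2) = exp(0.1740) = 1.1900.
m_f = m₀ / 1.1900 = 1,020 / 1.1900 = 857.143 kg.

final mass ≈ 857 kg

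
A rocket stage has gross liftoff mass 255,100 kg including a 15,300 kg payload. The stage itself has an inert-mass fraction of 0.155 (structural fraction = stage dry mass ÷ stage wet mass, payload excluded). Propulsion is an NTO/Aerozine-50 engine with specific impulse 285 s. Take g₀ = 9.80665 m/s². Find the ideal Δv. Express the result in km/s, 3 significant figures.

Δv ≈ 4.42 km/s

Stage wet mass = m₀ − payload = 255,100 − 15,300 = 239,800 kg.
Stage dry mass = ε × stage wet mass = 0.155 × 239,800 = 37,169 kg.
Burnout mass m_f = stage dry + payload = 37,169 + 15,300 = 52,469 kg.
v_e = Isp · g₀ = 285 × 9.80665 = 2794.9 m/s.
Δv = v_e · ln(255,100/52,469) = 2794.9 × ln(4.862) = 2794.9 × 1.5814 ≈ 4420 m/s.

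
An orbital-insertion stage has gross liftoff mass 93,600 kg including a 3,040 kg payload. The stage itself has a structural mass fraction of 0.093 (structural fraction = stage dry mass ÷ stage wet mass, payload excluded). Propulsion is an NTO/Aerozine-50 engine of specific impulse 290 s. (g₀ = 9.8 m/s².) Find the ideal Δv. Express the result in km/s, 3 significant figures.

Δv ≈ 5.97 km/s

Stage wet mass = m₀ − payload = 93,600 − 3,040 = 90,560 kg.
Stage dry mass = ε × stage wet mass = 0.093 × 90,560 = 8,422.08 kg.
Burnout mass m_f = stage dry + payload = 8,422.08 + 3,040 = 11,462.08 kg.
v_e = Isp · g₀ = 290 × 9.8 = 2842.0 m/s.
By the Tsiolkovsky rocket equation, Δv = v_e · ln(93,600/11,462.08) = 2842.0 × ln(8.166) = 2842.0 × 2.1000 ≈ 5968 m/s.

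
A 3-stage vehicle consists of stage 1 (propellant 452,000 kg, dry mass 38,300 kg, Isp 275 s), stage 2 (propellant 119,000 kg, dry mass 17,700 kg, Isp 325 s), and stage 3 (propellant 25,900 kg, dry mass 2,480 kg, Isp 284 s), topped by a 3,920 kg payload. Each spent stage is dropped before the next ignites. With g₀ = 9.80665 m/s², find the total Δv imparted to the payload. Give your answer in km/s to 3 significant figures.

Ignition mass of stage 1 = 452,000+38,300 + 119,000+17,700 + 25,900+2,480 + 3,920 = 659,300 kg.
Stage 1: m₀ = 659,300 kg, m_f = 659,300 − 452,000 = 207,300 kg; Δv = 275×9.80665×ln(3.18) = 2696.8×1.1570 ≈ 3120 m/s.
Stage 2: m₀ = 169,000 kg, m_f = 169,000 − 119,000 = 50,000 kg; Δv = 325×9.80665×ln(3.38) = 3187.2×1.2179 ≈ 3882 m/s.
Stage 3: m₀ = 32,300 kg, m_f = 32,300 − 25,900 = 6,400 kg; Δv = 284×9.80665×ln(5.047) = 2785.1×1.6188 ≈ 4508 m/s.
Total Δv = 3120 + 3882 + 4508 = 11510 m/s.

Δv ≈ 11.5 km/s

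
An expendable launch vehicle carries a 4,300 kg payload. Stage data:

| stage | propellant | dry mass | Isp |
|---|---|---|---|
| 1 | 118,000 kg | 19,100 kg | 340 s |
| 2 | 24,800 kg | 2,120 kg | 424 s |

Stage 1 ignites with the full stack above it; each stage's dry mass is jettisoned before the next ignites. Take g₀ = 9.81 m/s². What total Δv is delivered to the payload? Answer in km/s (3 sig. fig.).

Δv ≈ 10.6 km/s

Ignition mass of stage 1 = 118,000+19,100 + 24,800+2,120 + 4,300 = 168,320 kg.
Stage 1: m₀ = 168,320 kg, m_f = 168,320 − 118,000 = 50,320 kg; Δv = 340×9.81×ln(3.345) = 3335.4×1.2075 ≈ 4027 m/s.
Stage 2: m₀ = 31,220 kg, m_f = 31,220 − 24,800 = 6,420 kg; Δv = 424×9.81×ln(4.863) = 4159.4×1.5816 ≈ 6579 m/s.
Total Δv = 4027 + 6579 = 10606 m/s.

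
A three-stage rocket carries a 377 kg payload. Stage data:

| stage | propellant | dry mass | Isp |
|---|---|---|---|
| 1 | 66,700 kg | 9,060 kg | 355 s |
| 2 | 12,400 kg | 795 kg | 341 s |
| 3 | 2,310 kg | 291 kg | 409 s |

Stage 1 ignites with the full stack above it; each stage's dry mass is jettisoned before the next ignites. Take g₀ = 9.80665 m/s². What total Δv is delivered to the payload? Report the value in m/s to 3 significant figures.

Δv ≈ 15400 m/s

Ignition mass of stage 1 = 66,700+9,060 + 12,400+795 + 2,310+291 + 377 = 91,933 kg.
Stage 1: m₀ = 91,933 kg, m_f = 91,933 − 66,700 = 25,233 kg; Δv = 355×9.80665×ln(3.643) = 3481.4×1.2929 ≈ 4501 m/s.
Stage 2: m₀ = 16,173 kg, m_f = 16,173 − 12,400 = 3,773 kg; Δv = 341×9.80665×ln(4.287) = 3344.1×1.4555 ≈ 4867 m/s.
Stage 3: m₀ = 2,978 kg, m_f = 2,978 − 2,310 = 668 kg; Δv = 409×9.80665×ln(4.458) = 4010.9×1.4947 ≈ 5995 m/s.
Total Δv = 4501 + 4867 + 5995 = 15363 m/s.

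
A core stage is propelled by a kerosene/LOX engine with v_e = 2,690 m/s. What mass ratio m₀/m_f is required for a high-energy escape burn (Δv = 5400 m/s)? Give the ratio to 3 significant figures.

mass ratio ≈ 7.44

From the ideal rocket equation, m₀/m_f = exp(Δv / v_e) = exp(5400 / 2690.0) = exp(2.0074) = 7.4442.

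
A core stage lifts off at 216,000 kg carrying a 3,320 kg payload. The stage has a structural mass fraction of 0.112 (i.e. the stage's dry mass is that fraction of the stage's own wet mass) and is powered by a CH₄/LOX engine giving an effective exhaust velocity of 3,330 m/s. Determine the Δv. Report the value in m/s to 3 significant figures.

Δv ≈ 6910 m/s

Stage wet mass = m₀ − payload = 216,000 − 3,320 = 212,680 kg.
Stage dry mass = ε × stage wet mass = 0.112 × 212,680 = 23,820.2 kg.
Burnout mass m_f = stage dry + payload = 23,820.2 + 3,320 = 27,140.2 kg.
Δv = v_e · ln(216,000/27,140.2) = 3330.0 × ln(7.959) = 3330.0 × 2.0743 ≈ 6907 m/s.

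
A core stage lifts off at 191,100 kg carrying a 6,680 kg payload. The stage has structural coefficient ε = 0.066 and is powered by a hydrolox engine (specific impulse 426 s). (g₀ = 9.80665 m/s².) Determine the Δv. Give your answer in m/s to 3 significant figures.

Stage wet mass = m₀ − payload = 191,100 − 6,680 = 184,420 kg.
Stage dry mass = ε × stage wet mass = 0.066 × 184,420 = 12,171.7 kg.
Burnout mass m_f = stage dry + payload = 12,171.7 + 6,680 = 18,851.7 kg.
v_e = Isp · g₀ = 426 × 9.80665 = 4177.6 m/s.
Δv = v_e · ln(191,100/18,851.7) = 4177.6 × ln(10.14) = 4177.6 × 2.3162 ≈ 9676 m/s.

Δv ≈ 9680 m/s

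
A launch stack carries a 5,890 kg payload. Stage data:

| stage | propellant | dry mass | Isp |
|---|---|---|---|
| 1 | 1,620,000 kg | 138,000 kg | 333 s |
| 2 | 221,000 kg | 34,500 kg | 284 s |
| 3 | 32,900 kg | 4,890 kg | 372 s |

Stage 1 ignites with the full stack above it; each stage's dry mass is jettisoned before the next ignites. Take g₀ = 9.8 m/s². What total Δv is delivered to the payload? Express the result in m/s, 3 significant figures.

Δv ≈ 13900 m/s

Ignition mass of stage 1 = 1,620,000+138,000 + 221,000+34,500 + 32,900+4,890 + 5,890 = 2,057,180 kg.
Stage 1: m₀ = 2,057,180 kg, m_f = 2,057,180 − 1,620,000 = 437,180 kg; Δv = 333×9.8×ln(4.706) = 3263.4×1.5487 ≈ 5054 m/s.
Stage 2: m₀ = 299,180 kg, m_f = 299,180 − 221,000 = 78,180 kg; Δv = 284×9.8×ln(3.827) = 2783.2×1.3420 ≈ 3735 m/s.
Stage 3: m₀ = 43,680 kg, m_f = 43,680 − 32,900 = 10,780 kg; Δv = 372×9.8×ln(4.052) = 3645.6×1.3992 ≈ 5101 m/s.
Total Δv = 5054 + 3735 + 5101 = 13890 m/s.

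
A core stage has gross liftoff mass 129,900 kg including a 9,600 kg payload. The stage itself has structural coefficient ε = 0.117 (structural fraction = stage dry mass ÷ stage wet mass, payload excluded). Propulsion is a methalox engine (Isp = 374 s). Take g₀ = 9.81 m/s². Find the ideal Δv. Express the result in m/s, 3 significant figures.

Δv ≈ 6250 m/s

Stage wet mass = m₀ − payload = 129,900 − 9,600 = 120,300 kg.
Stage dry mass = ε × stage wet mass = 0.117 × 120,300 = 14,075.1 kg.
Burnout mass m_f = stage dry + payload = 14,075.1 + 9,600 = 23,675.1 kg.
v_e = Isp · g₀ = 374 × 9.81 = 3668.9 m/s.
From the ideal rocket equation, Δv = v_e · ln(129,900/23,675.1) = 3668.9 × ln(5.487) = 3668.9 × 1.7023 ≈ 6246 m/s.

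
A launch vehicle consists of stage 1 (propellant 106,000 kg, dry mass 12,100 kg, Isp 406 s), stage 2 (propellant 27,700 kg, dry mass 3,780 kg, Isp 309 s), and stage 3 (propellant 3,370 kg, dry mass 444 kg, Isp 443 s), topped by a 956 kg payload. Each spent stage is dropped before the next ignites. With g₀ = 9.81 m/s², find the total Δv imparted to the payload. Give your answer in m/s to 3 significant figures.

Δv ≈ 14300 m/s

Ignition mass of stage 1 = 106,000+12,100 + 27,700+3,780 + 3,370+444 + 956 = 154,350 kg.
Stage 1: m₀ = 154,350 kg, m_f = 154,350 − 106,000 = 48,350 kg; Δv = 406×9.81×ln(3.192) = 3982.9×1.1608 ≈ 4623 m/s.
Stage 2: m₀ = 36,250 kg, m_f = 36,250 − 27,700 = 8,550 kg; Δv = 309×9.81×ln(4.24) = 3031.3×1.4445 ≈ 4379 m/s.
Stage 3: m₀ = 4,770 kg, m_f = 4,770 − 3,370 = 1,400 kg; Δv = 443×9.81×ln(3.407) = 4345.8×1.2259 ≈ 5327 m/s.
Total Δv = 4623 + 4379 + 5327 = 14329 m/s.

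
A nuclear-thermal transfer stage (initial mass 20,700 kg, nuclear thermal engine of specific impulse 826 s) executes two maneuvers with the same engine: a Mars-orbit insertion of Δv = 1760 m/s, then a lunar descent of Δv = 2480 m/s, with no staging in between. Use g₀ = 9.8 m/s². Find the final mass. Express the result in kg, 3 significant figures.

v_e = Isp · g₀ = 826 × 9.8 = 8094.8 m/s.
After the first burn: m = 20700 × exp(−1760/8094.8) = 20700 × 0.80459 = 16,655 kg.
After the second burn: m = 16,655 × exp(−2480/8094.8) = 16,655 × 0.73611 = 12,259.9 kg.

final mass ≈ 12300 kg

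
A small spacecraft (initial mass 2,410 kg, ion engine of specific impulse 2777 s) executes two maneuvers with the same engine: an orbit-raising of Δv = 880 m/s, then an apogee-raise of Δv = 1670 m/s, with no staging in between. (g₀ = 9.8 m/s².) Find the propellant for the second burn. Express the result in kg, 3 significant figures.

v_e = Isp · g₀ = 2777 × 9.8 = 27214.6 m/s.
After the first burn: m = 2410 × exp(−880/27214.6) = 2410 × 0.96818 = 2,333.31 kg.
After the second burn: m = 2,333.31 × exp(−1670/27214.6) = 2,333.31 × 0.94048 = 2,194.43 kg.
Second-burn propellant = 2,333.31 − 2,194.43 = 138.88 kg.

propellant for the second burn ≈ 139 kg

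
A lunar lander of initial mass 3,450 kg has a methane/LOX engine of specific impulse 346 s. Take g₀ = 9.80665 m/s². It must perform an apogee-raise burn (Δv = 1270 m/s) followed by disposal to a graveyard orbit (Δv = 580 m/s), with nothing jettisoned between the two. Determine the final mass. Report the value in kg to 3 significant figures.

v_e = Isp · g₀ = 346 × 9.80665 = 3393.1 m/s.
After the first burn: m = 3450 × exp(−1270/3393.1) = 3450 × 0.68778 = 2,372.84 kg.
After the second burn: m = 2,372.84 × exp(−580/3393.1) = 2,372.84 × 0.84288 = 2,000.02 kg.

final mass ≈ 2000 kg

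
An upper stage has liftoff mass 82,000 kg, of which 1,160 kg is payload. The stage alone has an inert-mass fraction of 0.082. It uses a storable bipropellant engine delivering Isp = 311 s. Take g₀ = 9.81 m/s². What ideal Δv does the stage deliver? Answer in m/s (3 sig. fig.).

Stage wet mass = m₀ − payload = 82,000 − 1,160 = 80,840 kg.
Stage dry mass = ε × stage wet mass = 0.082 × 80,840 = 6,628.88 kg.
Burnout mass m_f = stage dry + payload = 6,628.88 + 1,160 = 7,788.88 kg.
v_e = Isp · g₀ = 311 × 9.81 = 3050.9 m/s.
By the Tsiolkovsky rocket equation, Δv = v_e · ln(82,000/7,788.88) = 3050.9 × ln(10.53) = 3050.9 × 2.3540 ≈ 7182 m/s.

Δv ≈ 7180 m/s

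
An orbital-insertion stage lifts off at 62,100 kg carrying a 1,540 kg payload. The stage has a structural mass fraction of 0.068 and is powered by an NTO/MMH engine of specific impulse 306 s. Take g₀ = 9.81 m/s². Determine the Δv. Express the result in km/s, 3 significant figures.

Δv ≈ 7.19 km/s

Stage wet mass = m₀ − payload = 62,100 − 1,540 = 60,560 kg.
Stage dry mass = ε × stage wet mass = 0.068 × 60,560 = 4,118.08 kg.
Burnout mass m_f = stage dry + payload = 4,118.08 + 1,540 = 5,658.08 kg.
v_e = Isp · g₀ = 306 × 9.81 = 3001.9 m/s.
Using Δv = v_e ln(m₀/m_f): Δv = v_e · ln(62,100/5,658.08) = 3001.9 × ln(10.98) = 3001.9 × 2.3957 ≈ 7191 m/s.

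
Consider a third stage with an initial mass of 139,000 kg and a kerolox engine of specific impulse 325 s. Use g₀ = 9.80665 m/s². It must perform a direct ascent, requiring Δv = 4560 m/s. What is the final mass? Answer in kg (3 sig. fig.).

v_e = Isp · g₀ = 325 × 9.80665 = 3187.2 m/s.
m₀/m_f = exp(Δv / v_e) = exp(4560 / 3187.2) = exp(1.4307) = 4.1818.
m_f = m₀ / 4.1818 = 139,000 / 4.1818 = 33,239.3 kg.

final mass ≈ 33200 kg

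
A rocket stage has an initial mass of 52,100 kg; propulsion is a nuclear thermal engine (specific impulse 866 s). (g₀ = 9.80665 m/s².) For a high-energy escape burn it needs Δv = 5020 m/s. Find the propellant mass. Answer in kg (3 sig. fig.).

v_e = Isp · g₀ = 866 × 9.80665 = 8492.6 m/s.
Rocket equation: m₀/m_f = exp(Δv / v_e) = exp(5020 / 8492.6) = exp(0.5911) = 1.8060.
m_f = 52,100 / 1.8060 = 28,848.3 kg, so propellant = m₀ − m_f = 52,100 − 28,848.3 = 23,251.7 kg.

propellant mass ≈ 23300 kg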